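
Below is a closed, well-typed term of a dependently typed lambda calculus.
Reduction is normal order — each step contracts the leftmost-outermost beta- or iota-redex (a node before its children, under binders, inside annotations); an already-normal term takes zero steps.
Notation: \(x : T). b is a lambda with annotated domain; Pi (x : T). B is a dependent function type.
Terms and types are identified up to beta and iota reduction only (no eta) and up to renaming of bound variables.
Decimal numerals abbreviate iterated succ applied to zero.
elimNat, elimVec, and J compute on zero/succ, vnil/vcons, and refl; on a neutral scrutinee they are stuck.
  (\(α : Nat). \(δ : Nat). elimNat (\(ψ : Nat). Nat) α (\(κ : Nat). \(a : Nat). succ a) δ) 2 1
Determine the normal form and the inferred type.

reduced normal form:
  3
the term's type:
  Nat


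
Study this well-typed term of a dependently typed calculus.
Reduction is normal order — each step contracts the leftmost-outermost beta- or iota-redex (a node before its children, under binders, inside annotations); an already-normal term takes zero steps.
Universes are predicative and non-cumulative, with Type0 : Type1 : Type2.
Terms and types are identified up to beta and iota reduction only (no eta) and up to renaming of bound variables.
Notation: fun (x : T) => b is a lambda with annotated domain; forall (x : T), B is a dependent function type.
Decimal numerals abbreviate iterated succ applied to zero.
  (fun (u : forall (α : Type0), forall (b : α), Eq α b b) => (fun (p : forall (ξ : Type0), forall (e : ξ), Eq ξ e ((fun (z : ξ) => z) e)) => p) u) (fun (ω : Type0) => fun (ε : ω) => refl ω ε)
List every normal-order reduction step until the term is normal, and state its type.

normal-order reduction sequence:
  (fun (u : forall (α : Type0), forall (b : α), Eq α b b) => (fun (p : forall (ξ : Type0), forall (e : ξ), Eq ξ e ((fun (z : ξ) => z) e)) => p) u) (fun (ω : Type0) => fun (ε : ω) => refl ω ε)
  ~> (fun (u : forall (α : Type0), forall (b : α), Eq α b ((fun (p : α) => p) b)) => u) (fun (ξ : Type0) => fun (e : ξ) => refl ξ e)
  ~> fun (u : Type0) => fun (α : u) => refl u α
the term's type:
  forall (u : Type0), forall (α : u), Eq u α α


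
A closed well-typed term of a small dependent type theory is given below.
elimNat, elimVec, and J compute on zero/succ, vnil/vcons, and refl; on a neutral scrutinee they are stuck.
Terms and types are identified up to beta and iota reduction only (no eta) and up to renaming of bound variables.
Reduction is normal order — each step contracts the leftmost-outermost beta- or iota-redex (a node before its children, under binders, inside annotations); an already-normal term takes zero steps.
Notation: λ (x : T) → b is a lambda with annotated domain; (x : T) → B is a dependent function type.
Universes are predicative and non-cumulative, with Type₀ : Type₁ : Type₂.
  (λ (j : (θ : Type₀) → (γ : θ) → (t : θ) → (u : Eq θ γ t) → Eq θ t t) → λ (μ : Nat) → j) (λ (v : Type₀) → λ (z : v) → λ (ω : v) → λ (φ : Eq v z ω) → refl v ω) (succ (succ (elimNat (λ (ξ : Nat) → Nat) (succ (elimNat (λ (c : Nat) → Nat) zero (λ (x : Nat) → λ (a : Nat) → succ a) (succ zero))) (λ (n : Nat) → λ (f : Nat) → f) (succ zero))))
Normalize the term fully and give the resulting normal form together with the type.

resulting normal form:
  λ (j : Type₀) → λ (θ : j) → λ (γ : j) → λ (t : Eq j θ γ) → refl j γ
the term's type:
  (j : Type₀) → (θ : j) → (γ : j) → (t : Eq j θ γ) → Eq j γ γ
observation: contracting a beta-redex first, the term normalizes in 2 steps.


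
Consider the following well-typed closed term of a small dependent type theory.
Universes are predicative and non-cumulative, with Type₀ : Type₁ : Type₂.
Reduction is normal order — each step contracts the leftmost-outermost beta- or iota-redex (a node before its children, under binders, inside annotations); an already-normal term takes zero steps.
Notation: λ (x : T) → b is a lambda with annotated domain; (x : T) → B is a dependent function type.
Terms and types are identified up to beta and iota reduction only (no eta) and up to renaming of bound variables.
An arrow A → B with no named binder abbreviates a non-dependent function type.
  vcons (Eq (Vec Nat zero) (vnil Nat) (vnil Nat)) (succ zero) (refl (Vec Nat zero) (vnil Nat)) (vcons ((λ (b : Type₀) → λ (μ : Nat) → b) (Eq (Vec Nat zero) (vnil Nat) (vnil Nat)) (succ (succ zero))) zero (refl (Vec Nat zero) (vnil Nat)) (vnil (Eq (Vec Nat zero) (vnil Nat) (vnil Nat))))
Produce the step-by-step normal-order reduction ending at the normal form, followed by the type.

reduction (normal order):
  vcons (Eq (Vec Nat zero) (vnil Nat) (vnil Nat)) (succ zero) (refl (Vec Nat zero) (vnil Nat)) (vcons ((λ (b : Type₀) → λ (μ : Nat) → b) (Eq (Vec Nat zero) (vnil Nat) (vnil Nat)) (succ (succ zero))) zero (refl (Vec Nat zero) (vnil Nat)) (vnil (Eq (Vec Nat zero) (vnil Nat) (vnil Nat))))
  ~> vcons (Eq (Vec Nat zero) (vnil Nat) (vnil Nat)) (succ zero) (refl (Vec Nat zero) (vnil Nat)) (vcons ((λ (b : Nat) → Eq (Vec Nat zero) (vnil Nat) (vnil Nat)) (succ (succ zero))) zero (refl (Vec Nat zero) (vnil Nat)) (vnil (Eq (Vec Nat zero) (vnil Nat) (vnil Nat))))
  ~> vcons (Eq (Vec Nat zero) (vnil Nat) (vnil Nat)) (succ zero) (refl (Vec Nat zero) (vnil Nat)) (vcons (Eq (Vec Nat zero) (vnil Nat) (vnil Nat)) zero (refl (Vec Nat zero) (vnil Nat)) (vnil (Eq (Vec Nat zero) (vnil Nat) (vnil Nat))))
inferred type:
  Vec (Eq (Vec Nat zero) (vnil Nat) (vnil Nat)) (succ (succ zero))


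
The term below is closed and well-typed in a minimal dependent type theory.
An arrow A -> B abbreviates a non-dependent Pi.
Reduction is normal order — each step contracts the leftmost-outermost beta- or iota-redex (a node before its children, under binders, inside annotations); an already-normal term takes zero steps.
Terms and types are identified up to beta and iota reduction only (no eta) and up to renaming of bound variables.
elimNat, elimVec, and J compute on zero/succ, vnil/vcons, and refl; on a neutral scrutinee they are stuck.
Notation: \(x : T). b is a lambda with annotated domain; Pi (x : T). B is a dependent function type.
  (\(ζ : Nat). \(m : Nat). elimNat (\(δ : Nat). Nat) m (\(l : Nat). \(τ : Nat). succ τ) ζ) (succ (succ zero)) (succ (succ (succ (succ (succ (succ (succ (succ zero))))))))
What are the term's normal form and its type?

reduced normal form:
  succ (succ (succ (succ (succ (succ (succ (succ (succ (succ zero)))))))))
the term's type:
  Nat
observation: the term reaches its normal form after 9 normal-order steps.


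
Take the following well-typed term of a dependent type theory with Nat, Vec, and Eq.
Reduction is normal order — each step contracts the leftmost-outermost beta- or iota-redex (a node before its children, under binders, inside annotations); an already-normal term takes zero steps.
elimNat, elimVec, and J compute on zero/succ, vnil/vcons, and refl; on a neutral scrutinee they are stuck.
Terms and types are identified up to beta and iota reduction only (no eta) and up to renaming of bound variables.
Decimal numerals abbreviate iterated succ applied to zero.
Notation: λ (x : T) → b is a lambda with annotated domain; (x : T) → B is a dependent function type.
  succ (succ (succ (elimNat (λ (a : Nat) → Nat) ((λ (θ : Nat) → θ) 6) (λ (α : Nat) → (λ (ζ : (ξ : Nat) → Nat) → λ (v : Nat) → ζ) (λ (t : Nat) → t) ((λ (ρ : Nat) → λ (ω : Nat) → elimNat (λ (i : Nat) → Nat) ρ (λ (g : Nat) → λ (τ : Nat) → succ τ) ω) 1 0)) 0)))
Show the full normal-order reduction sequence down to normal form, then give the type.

normal-order reduction sequence:
  succ (succ (succ (elimNat (λ (a : Nat) → Nat) ((λ (θ : Nat) → θ) 6) (λ (α : Nat) → (λ (ζ : (ξ : Nat) → Nat) → λ (v : Nat) → ζ) (λ (t : Nat) → t) ((λ (ρ : Nat) → λ (ω : Nat) → elimNat (λ (i : Nat) → Nat) ρ (λ (g : Nat) → λ (τ : Nat) → succ τ) ω) 1 0)) 0)))
  ~> succ (succ (succ ((λ (a : Nat) → a) 6)))
  ~> 9
the term's type:
  Nat


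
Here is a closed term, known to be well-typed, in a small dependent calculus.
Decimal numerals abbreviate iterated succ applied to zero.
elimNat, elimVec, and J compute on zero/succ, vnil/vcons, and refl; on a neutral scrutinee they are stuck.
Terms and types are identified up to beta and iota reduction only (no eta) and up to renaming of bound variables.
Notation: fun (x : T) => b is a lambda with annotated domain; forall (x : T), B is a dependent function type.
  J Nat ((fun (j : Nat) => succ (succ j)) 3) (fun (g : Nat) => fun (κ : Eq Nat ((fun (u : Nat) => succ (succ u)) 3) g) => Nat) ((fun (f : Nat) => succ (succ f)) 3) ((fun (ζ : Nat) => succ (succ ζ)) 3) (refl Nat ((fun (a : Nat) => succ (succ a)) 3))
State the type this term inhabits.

inferred type:
  Nat


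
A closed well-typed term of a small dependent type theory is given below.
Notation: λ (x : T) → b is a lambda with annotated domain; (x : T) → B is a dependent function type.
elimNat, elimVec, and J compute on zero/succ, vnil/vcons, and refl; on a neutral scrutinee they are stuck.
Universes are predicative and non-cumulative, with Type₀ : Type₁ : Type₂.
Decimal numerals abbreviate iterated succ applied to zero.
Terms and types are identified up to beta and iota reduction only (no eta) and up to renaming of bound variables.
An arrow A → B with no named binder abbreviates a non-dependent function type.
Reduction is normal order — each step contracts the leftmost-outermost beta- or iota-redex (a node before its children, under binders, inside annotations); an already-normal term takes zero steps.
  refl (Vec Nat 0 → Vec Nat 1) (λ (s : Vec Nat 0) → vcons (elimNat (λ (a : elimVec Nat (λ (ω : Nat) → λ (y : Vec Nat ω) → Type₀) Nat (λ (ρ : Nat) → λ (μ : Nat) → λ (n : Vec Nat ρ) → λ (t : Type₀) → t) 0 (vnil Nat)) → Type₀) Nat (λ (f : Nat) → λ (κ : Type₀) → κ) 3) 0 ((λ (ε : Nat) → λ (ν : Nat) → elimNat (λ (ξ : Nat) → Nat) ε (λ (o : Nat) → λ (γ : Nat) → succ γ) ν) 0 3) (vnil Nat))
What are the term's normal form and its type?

normal form:
  refl (Vec Nat 0 → Vec Nat 1) (λ (s : Vec Nat 0) → vcons Nat 0 3 (vnil Nat))
the term's type:
  Eq (Vec Nat 0 → Vec Nat 1) (λ (s : Vec Nat 0) → vcons Nat 0 3 (vnil Nat)) (λ (a : Vec Nat 0) → vcons Nat 0 3 (vnil Nat))
observation: 22 normal-order steps normalize the term, beginning with an elimNat iota-redex.


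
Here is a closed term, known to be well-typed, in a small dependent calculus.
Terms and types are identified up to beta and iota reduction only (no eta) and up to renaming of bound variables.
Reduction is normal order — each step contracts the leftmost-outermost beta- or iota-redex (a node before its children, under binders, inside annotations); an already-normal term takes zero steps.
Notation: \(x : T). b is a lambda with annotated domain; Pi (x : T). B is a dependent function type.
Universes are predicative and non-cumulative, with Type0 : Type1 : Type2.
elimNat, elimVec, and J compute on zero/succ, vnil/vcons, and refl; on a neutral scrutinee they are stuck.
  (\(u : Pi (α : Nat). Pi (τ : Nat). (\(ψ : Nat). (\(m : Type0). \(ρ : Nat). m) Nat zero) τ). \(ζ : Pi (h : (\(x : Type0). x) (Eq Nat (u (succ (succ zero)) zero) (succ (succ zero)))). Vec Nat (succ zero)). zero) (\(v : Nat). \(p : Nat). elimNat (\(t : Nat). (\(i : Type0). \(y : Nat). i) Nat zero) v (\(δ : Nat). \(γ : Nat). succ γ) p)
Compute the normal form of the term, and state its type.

resulting normal form:
  \(u : Pi (α : Eq Nat (succ (succ zero)) (succ (succ zero))). Vec Nat (succ zero)). zero
inferred type:
  Pi (u : Pi (α : Eq Nat (succ (succ zero)) (succ (succ zero))). Vec Nat (succ zero)). Nat


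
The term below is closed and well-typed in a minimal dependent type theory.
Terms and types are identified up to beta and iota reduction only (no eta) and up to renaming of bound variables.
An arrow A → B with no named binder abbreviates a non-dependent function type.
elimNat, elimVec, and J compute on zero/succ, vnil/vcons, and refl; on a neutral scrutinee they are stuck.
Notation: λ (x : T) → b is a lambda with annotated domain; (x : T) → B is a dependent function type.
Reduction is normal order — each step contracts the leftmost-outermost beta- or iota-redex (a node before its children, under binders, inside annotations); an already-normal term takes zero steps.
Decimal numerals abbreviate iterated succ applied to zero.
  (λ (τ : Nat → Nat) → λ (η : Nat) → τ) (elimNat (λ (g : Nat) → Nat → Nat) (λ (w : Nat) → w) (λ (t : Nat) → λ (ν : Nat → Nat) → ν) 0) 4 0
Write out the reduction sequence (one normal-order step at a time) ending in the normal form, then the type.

normal-order reduction:
  (λ (τ : Nat → Nat) → λ (η : Nat) → τ) (elimNat (λ (g : Nat) → Nat → Nat) (λ (w : Nat) → w) (λ (t : Nat) → λ (ν : Nat → Nat) → ν) 0) 4 0
  ~> (λ (τ : Nat) → elimNat (λ (η : Nat) → Nat → Nat) (λ (g : Nat) → g) (λ (w : Nat) → λ (t : Nat → Nat) → t) 0) 4 0
  ~> elimNat (λ (τ : Nat) → Nat → Nat) (λ (η : Nat) → η) (λ (g : Nat) → λ (w : Nat → Nat) → w) 0 0
  ~> (λ (τ : Nat) → τ) 0
  ~> 0
inferred type:
  Nat


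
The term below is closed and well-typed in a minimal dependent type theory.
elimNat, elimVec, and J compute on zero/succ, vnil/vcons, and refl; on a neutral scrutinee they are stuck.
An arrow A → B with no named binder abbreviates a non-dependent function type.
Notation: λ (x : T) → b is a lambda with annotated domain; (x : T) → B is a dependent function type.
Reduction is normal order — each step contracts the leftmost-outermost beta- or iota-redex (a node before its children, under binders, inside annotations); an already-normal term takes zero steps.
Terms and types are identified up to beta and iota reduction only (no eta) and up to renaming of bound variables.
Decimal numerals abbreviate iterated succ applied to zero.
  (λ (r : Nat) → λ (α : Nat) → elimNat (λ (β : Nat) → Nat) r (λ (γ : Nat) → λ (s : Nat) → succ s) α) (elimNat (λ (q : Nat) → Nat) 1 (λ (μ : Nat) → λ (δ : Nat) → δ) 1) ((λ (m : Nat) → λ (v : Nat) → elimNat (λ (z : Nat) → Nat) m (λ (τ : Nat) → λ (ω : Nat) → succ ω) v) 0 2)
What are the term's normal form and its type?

normal form:
  3
inferred type:
  Nat
observation: reduction starts at a beta-redex, and 22 normal-order steps reach the normal form.


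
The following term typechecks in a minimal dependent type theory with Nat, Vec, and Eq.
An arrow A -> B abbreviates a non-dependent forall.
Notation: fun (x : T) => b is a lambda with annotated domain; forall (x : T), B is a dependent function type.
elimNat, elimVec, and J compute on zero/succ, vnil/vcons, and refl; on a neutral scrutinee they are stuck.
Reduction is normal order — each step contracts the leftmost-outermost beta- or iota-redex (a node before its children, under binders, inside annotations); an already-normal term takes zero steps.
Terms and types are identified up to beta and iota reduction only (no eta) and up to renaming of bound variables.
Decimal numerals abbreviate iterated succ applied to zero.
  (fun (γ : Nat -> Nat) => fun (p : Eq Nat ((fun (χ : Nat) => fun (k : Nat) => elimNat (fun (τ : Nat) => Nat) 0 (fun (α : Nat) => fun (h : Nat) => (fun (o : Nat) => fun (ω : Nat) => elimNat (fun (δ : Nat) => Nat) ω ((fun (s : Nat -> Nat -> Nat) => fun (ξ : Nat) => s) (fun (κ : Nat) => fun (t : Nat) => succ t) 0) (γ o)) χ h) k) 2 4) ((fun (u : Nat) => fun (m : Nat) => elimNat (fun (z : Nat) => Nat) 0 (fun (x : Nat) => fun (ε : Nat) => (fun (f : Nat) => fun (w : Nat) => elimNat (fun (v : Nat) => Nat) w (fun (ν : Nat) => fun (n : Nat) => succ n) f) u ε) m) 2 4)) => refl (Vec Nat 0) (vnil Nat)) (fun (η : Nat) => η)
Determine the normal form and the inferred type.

resulting normal form:
  fun (γ : Eq Nat 8 8) => refl (Vec Nat 0) (vnil Nat)
the term's type:
  Eq Nat 8 8 -> Eq (Vec Nat 0) (vnil Nat) (vnil Nat)
observation: 115 normal-order steps normalize the term, beginning with a beta-redex.


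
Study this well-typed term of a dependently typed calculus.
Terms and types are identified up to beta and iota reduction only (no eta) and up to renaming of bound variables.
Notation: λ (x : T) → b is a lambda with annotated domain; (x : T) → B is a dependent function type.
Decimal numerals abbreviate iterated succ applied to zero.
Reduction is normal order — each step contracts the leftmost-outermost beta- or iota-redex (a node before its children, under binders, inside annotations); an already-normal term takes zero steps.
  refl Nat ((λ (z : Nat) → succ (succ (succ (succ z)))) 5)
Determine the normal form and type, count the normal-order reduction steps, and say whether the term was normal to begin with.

resulting normal form:
  refl Nat 9
type:
  Eq Nat 9 9
normal-order step count: 1
started in normal form: no
first redex: a beta-redex


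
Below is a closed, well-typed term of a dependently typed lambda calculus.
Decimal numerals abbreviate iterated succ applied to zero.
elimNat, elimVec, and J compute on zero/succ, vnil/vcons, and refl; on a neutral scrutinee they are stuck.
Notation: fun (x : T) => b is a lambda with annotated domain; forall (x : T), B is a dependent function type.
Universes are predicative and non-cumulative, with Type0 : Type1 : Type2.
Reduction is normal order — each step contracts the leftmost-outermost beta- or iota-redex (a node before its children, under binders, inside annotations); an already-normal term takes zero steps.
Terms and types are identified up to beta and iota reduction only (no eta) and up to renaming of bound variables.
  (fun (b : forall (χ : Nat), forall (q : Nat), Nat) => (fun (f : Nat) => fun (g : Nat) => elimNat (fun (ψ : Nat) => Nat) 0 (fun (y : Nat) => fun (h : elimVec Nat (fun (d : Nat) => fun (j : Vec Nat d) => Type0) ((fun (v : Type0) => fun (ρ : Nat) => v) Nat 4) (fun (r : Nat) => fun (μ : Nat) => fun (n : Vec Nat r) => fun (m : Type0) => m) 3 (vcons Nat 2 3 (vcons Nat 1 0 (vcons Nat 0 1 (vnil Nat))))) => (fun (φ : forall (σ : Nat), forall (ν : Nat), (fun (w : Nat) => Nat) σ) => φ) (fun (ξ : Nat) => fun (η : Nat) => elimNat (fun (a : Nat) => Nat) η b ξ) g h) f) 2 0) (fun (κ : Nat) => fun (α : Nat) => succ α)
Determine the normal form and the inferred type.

normal form:
  0
the term's type:
  Nat


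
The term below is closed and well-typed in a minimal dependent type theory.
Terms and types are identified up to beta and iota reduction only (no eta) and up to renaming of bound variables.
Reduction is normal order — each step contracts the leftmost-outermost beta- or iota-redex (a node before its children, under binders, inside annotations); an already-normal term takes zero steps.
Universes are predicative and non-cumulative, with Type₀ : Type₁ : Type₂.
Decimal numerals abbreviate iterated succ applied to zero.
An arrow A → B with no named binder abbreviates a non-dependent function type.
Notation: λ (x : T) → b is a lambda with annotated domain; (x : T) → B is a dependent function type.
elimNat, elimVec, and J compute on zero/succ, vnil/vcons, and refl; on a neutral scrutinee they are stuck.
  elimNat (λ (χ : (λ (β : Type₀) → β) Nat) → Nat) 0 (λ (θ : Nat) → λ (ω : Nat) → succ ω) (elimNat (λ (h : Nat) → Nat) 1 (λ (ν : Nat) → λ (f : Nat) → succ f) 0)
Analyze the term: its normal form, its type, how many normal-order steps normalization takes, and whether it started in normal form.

reduced normal form:
  1
type:
  Nat
normal-order step count: 6
term was already normal: no
first contracted redex: a beta-redex


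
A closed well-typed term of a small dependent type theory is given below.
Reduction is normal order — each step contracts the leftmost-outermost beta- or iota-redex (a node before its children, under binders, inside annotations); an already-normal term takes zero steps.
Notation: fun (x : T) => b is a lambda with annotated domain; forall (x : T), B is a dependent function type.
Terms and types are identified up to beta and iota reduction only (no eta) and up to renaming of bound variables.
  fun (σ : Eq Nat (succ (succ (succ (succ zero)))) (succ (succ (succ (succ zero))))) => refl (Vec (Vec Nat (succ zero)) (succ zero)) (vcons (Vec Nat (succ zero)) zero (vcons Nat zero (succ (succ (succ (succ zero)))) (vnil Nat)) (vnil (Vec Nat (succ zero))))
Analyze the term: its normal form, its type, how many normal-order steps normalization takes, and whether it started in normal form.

resulting normal form:
  fun (σ : Eq Nat (succ (succ (succ (succ zero)))) (succ (succ (succ (succ zero))))) => refl (Vec (Vec Nat (succ zero)) (succ zero)) (vcons (Vec Nat (succ zero)) zero (vcons Nat zero (succ (succ (succ (succ zero)))) (vnil Nat)) (vnil (Vec Nat (succ zero))))
inferred type:
  forall (σ : Eq Nat (succ (succ (succ (succ zero)))) (succ (succ (succ (succ zero))))), Eq (Vec (Vec Nat (succ zero)) (succ zero)) (vcons (Vec Nat (succ zero)) zero (vcons Nat zero (succ (succ (succ (succ zero)))) (vnil Nat)) (vnil (Vec Nat (succ zero)))) (vcons (Vec Nat (succ zero)) zero (vcons Nat zero (succ (succ (succ (succ zero)))) (vnil Nat)) (vnil (Vec Nat (succ zero))))
normal-order step count: 0
already normal: yes


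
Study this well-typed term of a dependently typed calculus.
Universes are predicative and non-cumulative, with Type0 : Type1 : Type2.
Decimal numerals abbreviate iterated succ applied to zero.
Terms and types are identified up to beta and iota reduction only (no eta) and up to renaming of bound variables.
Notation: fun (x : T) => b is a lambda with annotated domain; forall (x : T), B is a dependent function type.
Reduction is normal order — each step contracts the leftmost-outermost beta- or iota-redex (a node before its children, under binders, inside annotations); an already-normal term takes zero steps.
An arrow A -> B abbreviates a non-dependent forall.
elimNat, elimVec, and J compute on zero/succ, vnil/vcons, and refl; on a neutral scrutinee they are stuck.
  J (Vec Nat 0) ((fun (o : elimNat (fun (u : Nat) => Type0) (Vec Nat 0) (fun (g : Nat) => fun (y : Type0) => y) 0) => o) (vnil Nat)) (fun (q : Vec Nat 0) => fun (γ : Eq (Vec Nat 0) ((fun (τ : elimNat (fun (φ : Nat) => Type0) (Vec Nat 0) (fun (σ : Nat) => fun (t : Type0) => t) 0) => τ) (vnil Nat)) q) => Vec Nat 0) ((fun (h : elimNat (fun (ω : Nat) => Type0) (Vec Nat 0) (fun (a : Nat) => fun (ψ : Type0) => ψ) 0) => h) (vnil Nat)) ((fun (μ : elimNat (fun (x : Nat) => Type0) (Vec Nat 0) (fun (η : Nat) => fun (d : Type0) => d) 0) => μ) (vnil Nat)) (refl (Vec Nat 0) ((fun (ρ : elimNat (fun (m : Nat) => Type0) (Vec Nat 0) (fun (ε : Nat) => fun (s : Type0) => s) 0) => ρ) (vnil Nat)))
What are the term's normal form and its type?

reduced normal form:
  vnil Nat
type:
  Vec Nat 0


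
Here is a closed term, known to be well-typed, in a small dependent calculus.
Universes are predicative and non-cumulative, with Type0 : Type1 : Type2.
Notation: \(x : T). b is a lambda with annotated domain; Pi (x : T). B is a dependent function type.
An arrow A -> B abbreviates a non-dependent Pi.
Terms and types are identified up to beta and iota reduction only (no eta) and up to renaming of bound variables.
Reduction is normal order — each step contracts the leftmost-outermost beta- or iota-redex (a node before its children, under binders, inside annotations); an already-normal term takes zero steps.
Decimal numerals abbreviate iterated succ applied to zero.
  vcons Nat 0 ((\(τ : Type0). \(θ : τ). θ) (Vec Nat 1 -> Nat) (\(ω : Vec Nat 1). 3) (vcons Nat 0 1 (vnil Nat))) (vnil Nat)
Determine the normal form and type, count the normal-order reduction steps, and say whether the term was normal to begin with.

reduced normal form:
  vcons Nat 0 3 (vnil Nat)
inferred type:
  Vec Nat 1
normal-order step count: 3
started in normal form: no
first contracted redex: a beta-redex


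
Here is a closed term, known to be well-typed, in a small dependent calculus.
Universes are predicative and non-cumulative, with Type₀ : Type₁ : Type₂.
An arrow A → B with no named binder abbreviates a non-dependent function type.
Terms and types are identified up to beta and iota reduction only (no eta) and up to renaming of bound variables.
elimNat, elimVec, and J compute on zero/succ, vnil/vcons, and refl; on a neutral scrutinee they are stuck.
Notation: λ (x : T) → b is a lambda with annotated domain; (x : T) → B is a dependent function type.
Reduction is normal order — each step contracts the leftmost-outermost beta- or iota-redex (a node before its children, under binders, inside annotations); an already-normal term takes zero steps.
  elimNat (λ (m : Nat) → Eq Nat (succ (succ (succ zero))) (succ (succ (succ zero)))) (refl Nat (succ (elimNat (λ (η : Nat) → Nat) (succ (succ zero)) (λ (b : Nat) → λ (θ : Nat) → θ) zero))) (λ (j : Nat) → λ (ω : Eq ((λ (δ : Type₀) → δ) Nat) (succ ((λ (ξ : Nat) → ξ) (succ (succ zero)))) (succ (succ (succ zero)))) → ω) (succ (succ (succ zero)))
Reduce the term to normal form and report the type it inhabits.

reduced normal form:
  refl Nat (succ (succ (succ zero)))
type:
  Eq Nat (succ (succ (succ zero))) (succ (succ (succ zero)))
observation: 11 normal-order steps separate the term from its normal form.


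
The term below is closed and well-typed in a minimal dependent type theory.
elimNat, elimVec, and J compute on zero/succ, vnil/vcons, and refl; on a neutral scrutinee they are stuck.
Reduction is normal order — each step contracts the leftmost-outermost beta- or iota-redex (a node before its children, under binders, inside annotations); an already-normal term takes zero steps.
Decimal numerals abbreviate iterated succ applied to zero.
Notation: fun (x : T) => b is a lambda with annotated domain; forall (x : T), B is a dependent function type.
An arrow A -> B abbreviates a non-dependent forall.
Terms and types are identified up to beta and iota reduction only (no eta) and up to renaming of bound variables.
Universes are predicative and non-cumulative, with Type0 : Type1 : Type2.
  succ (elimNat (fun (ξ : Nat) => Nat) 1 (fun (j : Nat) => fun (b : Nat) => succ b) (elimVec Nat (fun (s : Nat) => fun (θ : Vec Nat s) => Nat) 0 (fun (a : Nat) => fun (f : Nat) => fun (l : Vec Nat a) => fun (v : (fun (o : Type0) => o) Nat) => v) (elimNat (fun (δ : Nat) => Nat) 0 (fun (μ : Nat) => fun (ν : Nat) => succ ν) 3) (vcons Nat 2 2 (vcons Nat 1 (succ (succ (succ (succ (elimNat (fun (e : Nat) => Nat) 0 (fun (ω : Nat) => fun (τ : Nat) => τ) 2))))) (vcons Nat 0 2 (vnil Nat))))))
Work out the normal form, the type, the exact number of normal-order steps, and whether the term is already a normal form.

normal form:
  2
type:
  Nat
steps to reach normal form (normal order): 17
term was already normal: no
first contracted redex: an elimVec iota-redex


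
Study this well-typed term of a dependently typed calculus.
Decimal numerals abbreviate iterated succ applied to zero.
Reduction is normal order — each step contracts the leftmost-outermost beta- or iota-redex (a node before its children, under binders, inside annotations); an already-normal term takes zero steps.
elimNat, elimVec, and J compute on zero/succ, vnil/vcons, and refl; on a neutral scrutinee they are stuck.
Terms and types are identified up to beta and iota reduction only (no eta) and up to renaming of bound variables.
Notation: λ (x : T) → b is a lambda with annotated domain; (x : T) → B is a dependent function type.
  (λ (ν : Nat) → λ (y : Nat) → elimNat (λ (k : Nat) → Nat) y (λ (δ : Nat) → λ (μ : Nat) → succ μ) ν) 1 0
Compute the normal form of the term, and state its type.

normal form:
  1
inferred type:
  Nat


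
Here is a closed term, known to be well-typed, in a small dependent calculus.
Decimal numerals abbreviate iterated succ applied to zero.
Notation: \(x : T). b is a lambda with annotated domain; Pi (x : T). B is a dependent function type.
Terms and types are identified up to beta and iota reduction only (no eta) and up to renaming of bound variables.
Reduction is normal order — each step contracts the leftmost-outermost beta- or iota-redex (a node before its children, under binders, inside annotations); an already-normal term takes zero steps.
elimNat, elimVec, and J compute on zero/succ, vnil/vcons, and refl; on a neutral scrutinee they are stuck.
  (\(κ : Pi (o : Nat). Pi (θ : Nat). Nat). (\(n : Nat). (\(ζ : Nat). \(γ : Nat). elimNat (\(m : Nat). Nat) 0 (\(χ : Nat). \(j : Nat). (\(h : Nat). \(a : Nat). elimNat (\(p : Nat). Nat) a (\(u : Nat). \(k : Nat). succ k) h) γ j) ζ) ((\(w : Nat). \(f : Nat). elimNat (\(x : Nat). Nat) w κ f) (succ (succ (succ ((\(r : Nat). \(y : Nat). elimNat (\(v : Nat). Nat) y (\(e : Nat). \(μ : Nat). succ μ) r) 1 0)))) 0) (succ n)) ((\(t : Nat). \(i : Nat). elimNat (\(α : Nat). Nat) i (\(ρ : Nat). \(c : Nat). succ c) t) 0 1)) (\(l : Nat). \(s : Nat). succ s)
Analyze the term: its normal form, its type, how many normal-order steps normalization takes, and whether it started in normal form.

reduced normal form:
  8
inferred type:
  Nat
steps to reach normal form (normal order): 38
term was already normal: no
first redex: a beta-redex


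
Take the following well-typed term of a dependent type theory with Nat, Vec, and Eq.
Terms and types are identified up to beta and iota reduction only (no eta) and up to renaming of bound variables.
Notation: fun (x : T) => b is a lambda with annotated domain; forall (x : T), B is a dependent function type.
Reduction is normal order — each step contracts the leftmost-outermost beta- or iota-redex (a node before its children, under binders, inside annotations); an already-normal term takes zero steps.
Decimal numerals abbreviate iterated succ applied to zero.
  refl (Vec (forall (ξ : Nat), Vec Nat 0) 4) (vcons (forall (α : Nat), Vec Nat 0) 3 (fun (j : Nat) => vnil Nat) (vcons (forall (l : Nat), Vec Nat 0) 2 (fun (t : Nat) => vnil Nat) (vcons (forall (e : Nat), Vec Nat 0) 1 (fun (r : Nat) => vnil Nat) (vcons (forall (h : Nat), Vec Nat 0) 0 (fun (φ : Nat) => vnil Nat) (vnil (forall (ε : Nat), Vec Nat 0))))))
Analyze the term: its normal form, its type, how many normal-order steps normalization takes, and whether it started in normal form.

resulting normal form:
  refl (Vec (forall (ξ : Nat), Vec Nat 0) 4) (vcons (forall (α : Nat), Vec Nat 0) 3 (fun (j : Nat) => vnil Nat) (vcons (forall (l : Nat), Vec Nat 0) 2 (fun (t : Nat) => vnil Nat) (vcons (forall (e : Nat), Vec Nat 0) 1 (fun (r : Nat) => vnil Nat) (vcons (forall (h : Nat), Vec Nat 0) 0 (fun (φ : Nat) => vnil Nat) (vnil (forall (ε : Nat), Vec Nat 0))))))
the term's type:
  Eq (Vec (forall (ξ : Nat), Vec Nat 0) 4) (vcons (forall (α : Nat), Vec Nat 0) 3 (fun (j : Nat) => vnil Nat) (vcons (forall (l : Nat), Vec Nat 0) 2 (fun (t : Nat) => vnil Nat) (vcons (forall (e : Nat), Vec Nat 0) 1 (fun (r : Nat) => vnil Nat) (vcons (forall (h : Nat), Vec Nat 0) 0 (fun (φ : Nat) => vnil Nat) (vnil (forall (ε : Nat), Vec Nat 0)))))) (vcons (forall (η : Nat), Vec Nat 0) 3 (fun (ω : Nat) => vnil Nat) (vcons (forall (w : Nat), Vec Nat 0) 2 (fun (d : Nat) => vnil Nat) (vcons (forall (i : Nat), Vec Nat 0) 1 (fun (χ : Nat) => vnil Nat) (vcons (forall (f : Nat), Vec Nat 0) 0 (fun (n : Nat) => vnil Nat) (vnil (forall (z : Nat), Vec Nat 0))))))
normal-order step count: 0
started in normal form: yes


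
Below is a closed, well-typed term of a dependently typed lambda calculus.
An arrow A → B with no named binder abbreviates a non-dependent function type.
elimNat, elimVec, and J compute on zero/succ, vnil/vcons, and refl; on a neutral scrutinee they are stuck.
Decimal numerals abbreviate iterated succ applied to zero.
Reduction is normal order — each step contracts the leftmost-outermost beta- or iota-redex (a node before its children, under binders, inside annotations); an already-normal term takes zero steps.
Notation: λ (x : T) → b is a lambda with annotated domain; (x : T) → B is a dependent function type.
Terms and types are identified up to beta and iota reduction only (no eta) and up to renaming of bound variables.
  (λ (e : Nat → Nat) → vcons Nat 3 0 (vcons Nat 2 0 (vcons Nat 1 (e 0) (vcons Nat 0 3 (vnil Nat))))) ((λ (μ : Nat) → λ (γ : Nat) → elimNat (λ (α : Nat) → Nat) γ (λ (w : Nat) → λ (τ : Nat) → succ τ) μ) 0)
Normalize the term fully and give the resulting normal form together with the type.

resulting normal form:
  vcons Nat 3 0 (vcons Nat 2 0 (vcons Nat 1 0 (vcons Nat 0 3 (vnil Nat))))
the term's type:
  Vec Nat 4


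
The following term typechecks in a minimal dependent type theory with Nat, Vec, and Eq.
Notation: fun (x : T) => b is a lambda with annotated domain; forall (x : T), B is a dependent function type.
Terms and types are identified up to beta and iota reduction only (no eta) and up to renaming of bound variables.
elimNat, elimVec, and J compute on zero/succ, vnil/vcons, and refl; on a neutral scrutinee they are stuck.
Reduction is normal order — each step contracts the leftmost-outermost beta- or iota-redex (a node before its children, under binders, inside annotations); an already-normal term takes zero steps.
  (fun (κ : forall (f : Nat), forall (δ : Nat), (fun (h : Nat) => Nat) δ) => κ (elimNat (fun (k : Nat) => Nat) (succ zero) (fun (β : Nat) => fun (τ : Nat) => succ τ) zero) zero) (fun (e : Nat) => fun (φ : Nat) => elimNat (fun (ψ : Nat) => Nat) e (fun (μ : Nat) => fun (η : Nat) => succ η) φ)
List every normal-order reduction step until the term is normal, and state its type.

normal-order reduction:
  (fun (κ : forall (f : Nat), forall (δ : Nat), (fun (h : Nat) => Nat) δ) => κ (elimNat (fun (k : Nat) => Nat) (succ zero) (fun (β : Nat) => fun (τ : Nat) => succ τ) zero) zero) (fun (e : Nat) => fun (φ : Nat) => elimNat (fun (ψ : Nat) => Nat) e (fun (μ : Nat) => fun (η : Nat) => succ η) φ)
  ~> (fun (κ : Nat) => fun (f : Nat) => elimNat (fun (δ : Nat) => Nat) κ (fun (h : Nat) => fun (k : Nat) => succ k) f) (elimNat (fun (β : Nat) => Nat) (succ zero) (fun (τ : Nat) => fun (e : Nat) => succ e) zero) zero
  ~> (fun (κ : Nat) => elimNat (fun (f : Nat) => Nat) (elimNat (fun (δ : Nat) => Nat) (succ zero) (fun (h : Nat) => fun (k : Nat) => succ k) zero) (fun (β : Nat) => fun (τ : Nat) => succ τ) κ) zero
  ~> elimNat (fun (κ : Nat) => Nat) (elimNat (fun (f : Nat) => Nat) (succ zero) (fun (δ : Nat) => fun (h : Nat) => succ h) zero) (fun (k : Nat) => fun (β : Nat) => succ β) zero
  ~> elimNat (fun (κ : Nat) => Nat) (succ zero) (fun (f : Nat) => fun (δ : Nat) => succ δ) zero
  ~> succ zero
the term's type:
  Nat


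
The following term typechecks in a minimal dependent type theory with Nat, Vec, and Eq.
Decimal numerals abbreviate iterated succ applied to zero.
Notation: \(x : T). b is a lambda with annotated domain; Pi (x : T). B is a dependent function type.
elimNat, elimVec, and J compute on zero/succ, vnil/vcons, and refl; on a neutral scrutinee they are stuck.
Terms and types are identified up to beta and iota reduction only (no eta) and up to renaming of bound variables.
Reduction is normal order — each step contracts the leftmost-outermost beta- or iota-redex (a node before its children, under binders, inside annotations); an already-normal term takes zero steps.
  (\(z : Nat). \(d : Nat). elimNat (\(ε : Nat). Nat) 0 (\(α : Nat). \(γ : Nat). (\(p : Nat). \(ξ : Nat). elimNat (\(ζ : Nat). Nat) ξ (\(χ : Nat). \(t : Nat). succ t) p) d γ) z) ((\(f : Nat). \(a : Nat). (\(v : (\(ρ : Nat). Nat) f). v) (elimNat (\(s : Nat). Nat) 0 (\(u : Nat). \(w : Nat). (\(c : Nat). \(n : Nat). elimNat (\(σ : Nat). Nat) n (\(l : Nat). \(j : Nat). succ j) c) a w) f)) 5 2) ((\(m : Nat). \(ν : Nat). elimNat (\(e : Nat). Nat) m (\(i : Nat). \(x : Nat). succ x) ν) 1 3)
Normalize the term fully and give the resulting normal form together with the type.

resulting normal form:
  40
type:
  Nat


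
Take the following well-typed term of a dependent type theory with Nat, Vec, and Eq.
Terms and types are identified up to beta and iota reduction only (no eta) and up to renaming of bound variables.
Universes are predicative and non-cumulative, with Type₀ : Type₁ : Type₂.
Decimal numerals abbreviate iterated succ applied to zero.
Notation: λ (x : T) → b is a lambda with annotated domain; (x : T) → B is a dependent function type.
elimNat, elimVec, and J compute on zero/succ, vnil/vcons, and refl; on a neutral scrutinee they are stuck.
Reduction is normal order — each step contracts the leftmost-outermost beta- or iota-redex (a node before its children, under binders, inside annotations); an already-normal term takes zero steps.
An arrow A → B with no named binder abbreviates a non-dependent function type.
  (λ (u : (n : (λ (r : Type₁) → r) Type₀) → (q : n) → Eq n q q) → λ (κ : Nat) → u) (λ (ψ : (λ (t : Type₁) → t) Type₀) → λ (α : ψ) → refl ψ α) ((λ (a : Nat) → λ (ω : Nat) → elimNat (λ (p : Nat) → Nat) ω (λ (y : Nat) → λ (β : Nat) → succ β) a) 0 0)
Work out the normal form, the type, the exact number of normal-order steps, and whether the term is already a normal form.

resulting normal form:
  λ (u : Type₀) → λ (n : u) → refl u n
type:
  (u : Type₀) → (n : u) → Eq u n n
reduction steps (normal order): 3
already normal: no
first redex: a beta-redex


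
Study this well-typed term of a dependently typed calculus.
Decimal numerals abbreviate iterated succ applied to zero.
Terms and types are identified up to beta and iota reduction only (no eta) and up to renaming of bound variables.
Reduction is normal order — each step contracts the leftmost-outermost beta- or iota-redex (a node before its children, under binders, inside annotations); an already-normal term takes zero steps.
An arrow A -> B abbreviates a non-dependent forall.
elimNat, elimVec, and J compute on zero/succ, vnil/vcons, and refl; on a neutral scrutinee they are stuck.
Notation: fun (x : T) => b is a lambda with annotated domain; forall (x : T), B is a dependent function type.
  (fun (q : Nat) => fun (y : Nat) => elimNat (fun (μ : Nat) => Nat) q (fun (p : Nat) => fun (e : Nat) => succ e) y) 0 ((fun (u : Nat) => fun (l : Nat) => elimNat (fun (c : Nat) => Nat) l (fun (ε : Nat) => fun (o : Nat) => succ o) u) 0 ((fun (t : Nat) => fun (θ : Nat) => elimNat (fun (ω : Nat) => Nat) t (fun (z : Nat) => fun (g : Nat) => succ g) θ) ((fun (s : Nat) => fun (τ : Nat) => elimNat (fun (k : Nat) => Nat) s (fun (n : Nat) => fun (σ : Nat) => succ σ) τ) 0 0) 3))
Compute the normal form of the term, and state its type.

reduced normal form:
  3
the term's type:
  Nat
observation: 30 normal-order steps separate the term from its normal form.


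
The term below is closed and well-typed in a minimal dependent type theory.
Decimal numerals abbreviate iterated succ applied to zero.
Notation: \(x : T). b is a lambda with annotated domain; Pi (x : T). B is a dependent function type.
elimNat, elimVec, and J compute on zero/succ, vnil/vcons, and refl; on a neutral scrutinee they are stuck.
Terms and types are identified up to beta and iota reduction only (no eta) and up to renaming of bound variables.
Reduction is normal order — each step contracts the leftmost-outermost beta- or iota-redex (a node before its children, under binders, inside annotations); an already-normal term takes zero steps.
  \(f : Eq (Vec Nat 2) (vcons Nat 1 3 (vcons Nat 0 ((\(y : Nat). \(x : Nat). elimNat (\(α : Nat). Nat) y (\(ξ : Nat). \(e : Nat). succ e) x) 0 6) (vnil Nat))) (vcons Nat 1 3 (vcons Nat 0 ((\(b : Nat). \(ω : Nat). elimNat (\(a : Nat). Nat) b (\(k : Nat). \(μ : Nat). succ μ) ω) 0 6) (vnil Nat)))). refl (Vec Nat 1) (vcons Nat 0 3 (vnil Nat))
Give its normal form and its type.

reduced normal form:
  \(f : Eq (Vec Nat 2) (vcons Nat 1 3 (vcons Nat 0 6 (vnil Nat))) (vcons Nat 1 3 (vcons Nat 0 6 (vnil Nat)))). refl (Vec Nat 1) (vcons Nat 0 3 (vnil Nat))
the term's type:
  Pi (f : Eq (Vec Nat 2) (vcons Nat 1 3 (vcons Nat 0 6 (vnil Nat))) (vcons Nat 1 3 (vcons Nat 0 6 (vnil Nat)))). Eq (Vec Nat 1) (vcons Nat 0 3 (vnil Nat)) (vcons Nat 0 3 (vnil Nat))
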